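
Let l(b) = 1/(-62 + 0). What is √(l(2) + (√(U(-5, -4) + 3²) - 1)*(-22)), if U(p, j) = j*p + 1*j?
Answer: I*√338334/62 ≈ 9.3817*I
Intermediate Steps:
U(p, j) = j + j*p (U(p, j) = j*p + j = j + j*p)
l(b) = -1/62 (l(b) = 1/(-62) = -1/62)
√(l(2) + (√(U(-5, -4) + 3²) - 1)*(-22)) = √(-1/62 + (√(-4*(1 - 5) + 3²) - 1)*(-22)) = √(-1/62 + (√(-4*(-4) + 9) - 1)*(-22)) = √(-1/62 + (√(16 + 9) - 1)*(-22)) = √(-1/62 + (√25 - 1)*(-22)) = √(-1/62 + (5 - 1)*(-22)) = √(-1/62 + 4*(-22)) = √(-1/62 - 88) = √(-5457/62) = I*√338334/62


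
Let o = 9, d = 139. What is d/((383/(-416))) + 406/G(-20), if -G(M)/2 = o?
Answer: -598165/3447 ≈ -173.53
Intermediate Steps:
G(M) = -18 (G(M) = -2*9 = -18)
d/((383/(-416))) + 406/G(-20) = 139/((383/(-416))) + 406/(-18) = 139/((383*(-1/416))) + 406*(-1/18) = 139/(-383/416) - 203/9 = 139*(-416/383) - 203/9 = -57824/383 - 203/9 = -598165/3447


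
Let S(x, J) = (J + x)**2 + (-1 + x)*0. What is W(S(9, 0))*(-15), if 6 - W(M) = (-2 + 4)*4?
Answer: 30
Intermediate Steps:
S(x, J) = (J + x)**2 (S(x, J) = (J + x)**2 + 0 = (J + x)**2)
W(M) = -2 (W(M) = 6 - (-2 + 4)*4 = 6 - 2*4 = 6 - 1*8 = 6 - 8 = -2)
W(S(9, 0))*(-15) = -2*(-15) = 30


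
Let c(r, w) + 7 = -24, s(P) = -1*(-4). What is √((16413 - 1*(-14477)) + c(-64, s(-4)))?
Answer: √30859 ≈ 175.67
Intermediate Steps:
s(P) = 4
c(r, w) = -31 (c(r, w) = -7 - 24 = -31)
√((16413 - 1*(-14477)) + c(-64, s(-4))) = √((16413 - 1*(-14477)) - 31) = √((16413 + 14477) - 31) = √(30890 - 31) = √30859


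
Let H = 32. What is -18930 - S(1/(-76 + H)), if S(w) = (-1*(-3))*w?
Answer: -832917/44 ≈ -18930.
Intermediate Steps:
S(w) = 3*w
-18930 - S(1/(-76 + H)) = -18930 - 3/(-76 + 32) = -18930 - 3/(-44) = -18930 - 3*(-1)/44 = -18930 - 1*(-3/44) = -18930 + 3/44 = -832917/44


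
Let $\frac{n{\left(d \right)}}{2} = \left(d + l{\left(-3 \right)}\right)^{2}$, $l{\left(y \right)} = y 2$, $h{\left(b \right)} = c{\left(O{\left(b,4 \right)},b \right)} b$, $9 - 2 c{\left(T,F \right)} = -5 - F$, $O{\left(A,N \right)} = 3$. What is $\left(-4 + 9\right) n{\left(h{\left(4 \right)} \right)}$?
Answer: $9000$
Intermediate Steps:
$c{\left(T,F \right)} = 7 + \frac{F}{2}$ ($c{\left(T,F \right)} = \frac{9}{2} - \frac{-5 - F}{2} = \frac{9}{2} + \left(\frac{5}{2} + \frac{F}{2}\right) = 7 + \frac{F}{2}$)
$h{\left(b \right)} = b \left(7 + \frac{b}{2}\right)$ ($h{\left(b \right)} = \left(7 + \frac{b}{2}\right) b = b \left(7 + \frac{b}{2}\right)$)
$l{\left(y \right)} = 2 y$
$n{\left(d \right)} = 2 \left(-6 + d\right)^{2}$ ($n{\left(d \right)} = 2 \left(d + 2 \left(-3\right)\right)^{2} = 2 \left(d - 6\right)^{2} = 2 \left(-6 + d\right)^{2}$)
$\left(-4 + 9\right) n{\left(h{\left(4 \right)} \right)} = \left(-4 + 9\right) 2 \left(-6 + \frac{1}{2} \cdot 4 \left(14 + 4\right)\right)^{2} = 5 \cdot 2 \left(-6 + \frac{1}{2} \cdot 4 \cdot 18\right)^{2} = 5 \cdot 2 \left(-6 + 36\right)^{2} = 5 \cdot 2 \cdot 30^{2} = 5 \cdot 2 \cdot 900 = 5 \cdot 1800 = 9000$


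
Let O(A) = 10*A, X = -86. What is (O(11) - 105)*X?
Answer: -430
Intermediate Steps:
(O(11) - 105)*X = (10*11 - 105)*(-86) = (110 - 105)*(-86) = 5*(-86) = -430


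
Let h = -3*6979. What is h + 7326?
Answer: -13611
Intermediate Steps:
h = -20937
h + 7326 = -20937 + 7326 = -13611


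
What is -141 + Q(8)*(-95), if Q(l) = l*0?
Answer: -141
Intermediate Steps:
Q(l) = 0
-141 + Q(8)*(-95) = -141 + 0*(-95) = -141 + 0 = -141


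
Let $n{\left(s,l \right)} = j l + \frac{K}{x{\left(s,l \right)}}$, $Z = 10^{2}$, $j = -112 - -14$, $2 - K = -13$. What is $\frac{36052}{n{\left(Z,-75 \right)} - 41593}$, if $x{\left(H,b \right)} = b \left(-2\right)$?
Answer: $- \frac{360520}{342429} \approx -1.0528$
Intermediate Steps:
$x{\left(H,b \right)} = - 2 b$
$K = 15$ ($K = 2 - -13 = 2 + 13 = 15$)
$j = -98$ ($j = -112 + 14 = -98$)
$Z = 100$
$n{\left(s,l \right)} = - 98 l - \frac{15}{2 l}$ ($n{\left(s,l \right)} = - 98 l + \frac{15}{\left(-2\right) l} = - 98 l + 15 \left(- \frac{1}{2 l}\right) = - 98 l - \frac{15}{2 l}$)
$\frac{36052}{n{\left(Z,-75 \right)} - 41593} = \frac{36052}{\left(\left(-98\right) \left(-75\right) - \frac{15}{2 \left(-75\right)}\right) - 41593} = \frac{36052}{\left(7350 - - \frac{1}{10}\right) - 41593} = \frac{36052}{\left(7350 + \frac{1}{10}\right) - 41593} = \frac{36052}{\frac{73501}{10} - 41593} = \frac{36052}{- \frac{342429}{10}} = 36052 \left(- \frac{10}{342429}\right) = - \frac{360520}{342429}$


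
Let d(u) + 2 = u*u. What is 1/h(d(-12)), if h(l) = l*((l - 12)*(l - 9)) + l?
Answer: 1/2455322 ≈ 4.0728e-7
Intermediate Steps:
d(u) = -2 + u² (d(u) = -2 + u*u = -2 + u²)
h(l) = l + l*(-12 + l)*(-9 + l) (h(l) = l*((-12 + l)*(-9 + l)) + l = l*(-12 + l)*(-9 + l) + l = l + l*(-12 + l)*(-9 + l))
1/h(d(-12)) = 1/((-2 + (-12)²)*(109 + (-2 + (-12)²)² - 21*(-2 + (-12)²))) = 1/((-2 + 144)*(109 + (-2 + 144)² - 21*(-2 + 144))) = 1/(142*(109 + 142² - 21*142)) = 1/(142*(109 + 20164 - 2982)) = 1/(142*17291) = 1/2455322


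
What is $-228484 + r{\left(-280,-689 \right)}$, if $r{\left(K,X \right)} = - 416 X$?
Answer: $58140$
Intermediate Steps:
$-228484 + r{\left(-280,-689 \right)} = -228484 - -286624 = -228484 + 286624 = 58140$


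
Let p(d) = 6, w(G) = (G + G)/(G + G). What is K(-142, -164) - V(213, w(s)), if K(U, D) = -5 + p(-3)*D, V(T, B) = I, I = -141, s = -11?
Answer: -848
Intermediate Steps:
w(G) = 1 (w(G) = (2*G)/((2*G)) = (2*G)*(1/(2*G)) = 1)
V(T, B) = -141
K(U, D) = -5 + 6*D
K(-142, -164) - V(213, w(s)) = (-5 + 6*(-164)) - 1*(-141) = (-5 - 984) + 141 = -989 + 141 = -848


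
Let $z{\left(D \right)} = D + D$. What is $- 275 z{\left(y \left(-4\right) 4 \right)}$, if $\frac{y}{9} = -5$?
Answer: $-396000$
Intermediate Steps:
$y = -45$ ($y = 9 \left(-5\right) = -45$)
$z{\left(D \right)} = 2 D$
$- 275 z{\left(y \left(-4\right) 4 \right)} = - 275 \cdot 2 \left(-45\right) \left(-4\right) 4 = - 275 \cdot 2 \cdot 180 \cdot 4 = - 275 \cdot 2 \cdot 720 = \left(-275\right) 1440 = -396000$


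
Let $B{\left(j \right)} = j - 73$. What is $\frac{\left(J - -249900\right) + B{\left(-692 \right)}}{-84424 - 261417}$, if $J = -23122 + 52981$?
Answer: $- \frac{278994}{345841} \approx -0.80671$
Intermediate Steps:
$B{\left(j \right)} = -73 + j$
$J = 29859$
$\frac{\left(J - -249900\right) + B{\left(-692 \right)}}{-84424 - 261417} = \frac{\left(29859 - -249900\right) - 765}{-84424 - 261417} = \frac{\left(29859 + 249900\right) - 765}{-345841} = \left(279759 - 765\right) \left(- \frac{1}{345841}\right) = 278994 \left(- \frac{1}{345841}\right) = - \frac{278994}{345841}$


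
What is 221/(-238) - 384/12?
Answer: -461/14 ≈ -32.929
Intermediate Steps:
221/(-238) - 384/12 = 221*(-1/238) - 384*1/12 = -13/14 - 32 = -461/14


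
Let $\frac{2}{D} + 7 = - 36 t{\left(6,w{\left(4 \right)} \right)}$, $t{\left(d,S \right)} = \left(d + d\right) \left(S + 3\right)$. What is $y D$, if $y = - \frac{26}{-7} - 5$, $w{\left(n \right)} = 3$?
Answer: $\frac{18}{18193} \approx 0.00098939$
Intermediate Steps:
$t{\left(d,S \right)} = 2 d \left(3 + S\right)$
$D = - \frac{2}{2599}$ ($D = \frac{2}{-7 - 36 \cdot 2 \cdot 6 \left(3 + 3\right)} = \frac{2}{-7 - 36 \cdot 2 \cdot 6 \cdot 6} = \frac{2}{-7 - 2592} = \frac{2}{-2599} = 2 \left(- \frac{1}{2599}\right) = - \frac{2}{2599} \approx -0.00076953$)
$y = - \frac{9}{7}$ ($y = \left(-26\right) \left(- \frac{1}{7}\right) - 5 = \frac{26}{7} - 5 = - \frac{9}{7} \approx -1.2857$)
$y D = \left(- \frac{9}{7}\right) \left(- \frac{2}{2599}\right) = \frac{18}{18193}$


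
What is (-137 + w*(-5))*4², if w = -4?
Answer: -1872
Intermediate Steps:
(-137 + w*(-5))*4² = (-137 - 4*(-5))*4² = (-137 + 20)*16 = -117*16 = -1872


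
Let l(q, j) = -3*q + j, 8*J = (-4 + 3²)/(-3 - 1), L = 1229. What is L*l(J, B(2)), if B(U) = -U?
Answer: -60221/32 ≈ -1881.9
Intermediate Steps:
J = -5/32 (J = ((-4 + 3²)/(-3 - 1))/8 = ((-4 + 9)/(-4))/8 = (5*(-¼))/8 = (⅛)*(-5/4) = -5/32 ≈ -0.15625)
l(q, j) = j - 3*q
L*l(J, B(2)) = 1229*(-1*2 - 3*(-5/32)) = 1229*(-2 + 15/32) = 1229*(-49/32) = -60221/32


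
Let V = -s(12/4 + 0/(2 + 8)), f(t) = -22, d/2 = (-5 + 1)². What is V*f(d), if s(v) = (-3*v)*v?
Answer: -594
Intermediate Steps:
d = 32 (d = 2*(-5 + 1)² = 2*(-4)² = 2*16 = 32)
s(v) = -3*v²
V = 27 (V = -(-3)*(12/4 + 0/(2 + 8))² = -(-3)*(12*(¼) + 0/10)² = -(-3)*(3 + 0*(⅒))² = -(-3)*(3 + 0)² = -(-3)*3² = -(-3)*9 = -1*(-27) = 27)
V*f(d) = 27*(-22) = -594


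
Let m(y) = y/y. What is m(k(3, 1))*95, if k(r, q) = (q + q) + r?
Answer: 95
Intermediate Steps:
k(r, q) = r + 2*q (k(r, q) = 2*q + r = r + 2*q)
m(y) = 1
m(k(3, 1))*95 = 1*95 = 95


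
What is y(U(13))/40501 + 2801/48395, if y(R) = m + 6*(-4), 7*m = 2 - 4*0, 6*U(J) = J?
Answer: 786069537/13720321265 ≈ 0.057292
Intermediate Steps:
U(J) = J/6
m = 2/7 (m = (2 - 4*0)/7 = (2 + 0)/7 = (1/7)*2 = 2/7 ≈ 0.28571)
y(R) = -166/7 (y(R) = 2/7 + 6*(-4) = 2/7 - 24 = -166/7)
y(U(13))/40501 + 2801/48395 = -166/7/40501 + 2801/48395 = -166/7*1/40501 + 2801*(1/48395) = -166/283507 + 2801/48395 = 786069537/13720321265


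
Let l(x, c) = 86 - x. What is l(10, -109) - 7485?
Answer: -7409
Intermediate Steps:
l(10, -109) - 7485 = (86 - 1*10) - 7485 = (86 - 10) - 7485 = 76 - 7485 = -7409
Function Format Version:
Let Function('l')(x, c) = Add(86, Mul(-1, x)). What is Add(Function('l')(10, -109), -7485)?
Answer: -7409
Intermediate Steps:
Add(Function('l')(10, -109), -7485) = Add(Add(86, Mul(-1, 10)), -7485) = Add(Add(86, -10), -7485) = Add(76, -7485) = -7409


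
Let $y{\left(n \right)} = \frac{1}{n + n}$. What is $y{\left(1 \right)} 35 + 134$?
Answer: $\frac{303}{2} \approx 151.5$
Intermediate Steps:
$y{\left(n \right)} = \frac{1}{2 n}$
$y{\left(1 \right)} 35 + 134 = \frac{1}{2 \cdot 1} \cdot 35 + 134 = \frac{1}{2} \cdot 1 \cdot 35 + 134 = \frac{1}{2} \cdot 35 + 134 = \frac{35}{2} + 134 = \frac{303}{2}$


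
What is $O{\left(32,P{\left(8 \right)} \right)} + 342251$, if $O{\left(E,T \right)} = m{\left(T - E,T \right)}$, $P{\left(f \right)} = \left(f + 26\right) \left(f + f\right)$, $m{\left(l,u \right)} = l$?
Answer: $342763$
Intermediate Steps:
$P{\left(f \right)} = 2 f \left(26 + f\right)$ ($P{\left(f \right)} = \left(26 + f\right) 2 f = 2 f \left(26 + f\right)$)
$O{\left(E,T \right)} = T - E$
$O{\left(32,P{\left(8 \right)} \right)} + 342251 = \left(2 \cdot 8 \left(26 + 8\right) - 32\right) + 342251 = \left(2 \cdot 8 \cdot 34 - 32\right) + 342251 = \left(544 - 32\right) + 342251 = 512 + 342251 = 342763$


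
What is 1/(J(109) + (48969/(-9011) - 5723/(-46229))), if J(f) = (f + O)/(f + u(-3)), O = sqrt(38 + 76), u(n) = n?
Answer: -439446566354341722202/1880782995018295749565 - 18394197400948484266*sqrt(114)/35734876905347619241735 ≈ -0.23915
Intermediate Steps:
O = sqrt(114) ≈ 10.677
J(f) = (f + sqrt(114))/(-3 + f) (J(f) = (f + sqrt(114))/(f - 3) = (f + sqrt(114))/(-3 + f))
1/(J(109) + (48969/(-9011) - 5723/(-46229))) = 1/((109 + sqrt(114))/(-3 + 109) + (48969/(-9011) - 5723/(-46229))) = 1/((109 + sqrt(114))/106 + (48969*(-1/9011) - 5723*(-1/46229))) = 1/((109 + sqrt(114))/106 + (-48969/9011 + 5723/46229)) = 1/((109/106 + sqrt(114)/106) - 2212217948/416569519) = 1/(-189089024917/44156369014 + sqrt(114)/106)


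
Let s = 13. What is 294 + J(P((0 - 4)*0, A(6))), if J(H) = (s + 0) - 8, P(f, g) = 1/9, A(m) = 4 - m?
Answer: 299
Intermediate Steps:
P(f, g) = ⅑
J(H) = 5 (J(H) = (13 + 0) - 8 = 13 - 8 = 5)
294 + J(P((0 - 4)*0, A(6))) = 294 + 5 = 299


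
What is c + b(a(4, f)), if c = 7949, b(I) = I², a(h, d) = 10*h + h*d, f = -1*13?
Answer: 8093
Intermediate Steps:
f = -13
a(h, d) = 10*h + d*h
c + b(a(4, f)) = 7949 + (4*(10 - 13))² = 7949 + (4*(-3))² = 7949 + (-12)² = 7949 + 144 = 8093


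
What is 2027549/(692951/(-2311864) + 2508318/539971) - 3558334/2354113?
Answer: 350494376382519782401022/751199762607031259 ≈ 4.6658e+5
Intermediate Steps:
2027549/(692951/(-2311864) + 2508318/539971) - 3558334/2354113 = 2027549/(692951*(-1/2311864) + 2508318*(1/539971)) - 3558334*1/2354113 = 2027549/(-692951/2311864 + 2508318/539971) - 3558334/2354113 = 2027549/(319100978843/73431736232) - 3558334/2354113 = 2027549*(73431736232/319100978843) - 3558334/2354113 = 148886443365455368/319100978843 - 3558334/2354113 = 350494376382519782401022/751199762607031259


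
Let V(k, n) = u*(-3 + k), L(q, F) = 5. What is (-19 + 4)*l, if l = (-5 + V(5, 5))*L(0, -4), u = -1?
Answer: 525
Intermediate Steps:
V(k, n) = 3 - k (V(k, n) = -(-3 + k) = 3 - k)
l = -35 (l = (-5 + (3 - 1*5))*5 = (-5 + (3 - 5))*5 = (-5 - 2)*5 = -7*5 = -35)
(-19 + 4)*l = (-19 + 4)*(-35) = -15*(-35) = 525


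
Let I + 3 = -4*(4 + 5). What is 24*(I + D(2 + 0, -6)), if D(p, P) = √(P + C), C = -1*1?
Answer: -936 + 24*I*√7 ≈ -936.0 + 63.498*I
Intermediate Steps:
C = -1
D(p, P) = √(-1 + P) (D(p, P) = √(P - 1) = √(-1 + P))
I = -39 (I = -3 - 4*(4 + 5) = -3 - 4*9 = -3 - 36 = -39)
24*(I + D(2 + 0, -6)) = 24*(-39 + √(-1 - 6)) = 24*(-39 + √(-7)) = 24*(-39 + I*√7) = -936 + 24*I*√7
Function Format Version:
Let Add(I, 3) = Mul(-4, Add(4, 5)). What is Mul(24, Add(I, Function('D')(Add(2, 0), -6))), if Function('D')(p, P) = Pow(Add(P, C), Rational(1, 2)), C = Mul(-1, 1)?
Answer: Add(-936, Mul(24, I, Pow(7, Rational(1, 2)))) ≈ Add(-936.00, Mul(63.498, I))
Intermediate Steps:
C = -1
Function('D')(p, P) = Pow(Add(-1, P), Rational(1, 2)) (Function('D')(p, P) = Pow(Add(P, -1), Rational(1, 2)) = Pow(Add(-1, P), Rational(1, 2)))
I = -39 (I = Add(-3, Mul(-4, Add(4, 5))) = Add(-3, Mul(-4, 9)) = Add(-3, -36) = -39)
Mul(24, Add(I, Function('D')(Add(2, 0), -6))) = Mul(24, Add(-39, Pow(Add(-1, -6), Rational(1, 2)))) = Mul(24, Add(-39, Pow(-7, Rational(1, 2)))) = Mul(24, Add(-39, Mul(I, Pow(7, Rational(1, 2))))) = Add(-936, Mul(24, I, Pow(7, Rational(1, 2))))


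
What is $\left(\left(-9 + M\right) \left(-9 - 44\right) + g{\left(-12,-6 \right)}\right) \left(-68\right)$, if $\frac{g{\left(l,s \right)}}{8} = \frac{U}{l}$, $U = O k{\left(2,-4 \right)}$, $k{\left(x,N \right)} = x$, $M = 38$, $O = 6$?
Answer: $105060$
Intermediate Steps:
$U = 12$ ($U = 6 \cdot 2 = 12$)
$g{\left(l,s \right)} = \frac{96}{l}$ ($g{\left(l,s \right)} = 8 \frac{12}{l} = \frac{96}{l}$)
$\left(\left(-9 + M\right) \left(-9 - 44\right) + g{\left(-12,-6 \right)}\right) \left(-68\right) = \left(\left(-9 + 38\right) \left(-9 - 44\right) + \frac{96}{-12}\right) \left(-68\right) = \left(29 \left(-53\right) + 96 \left(- \frac{1}{12}\right)\right) \left(-68\right) = \left(-1537 - 8\right) \left(-68\right) = \left(-1545\right) \left(-68\right) = 105060$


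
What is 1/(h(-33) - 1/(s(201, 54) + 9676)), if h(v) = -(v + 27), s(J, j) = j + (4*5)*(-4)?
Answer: 9650/57899 ≈ 0.16667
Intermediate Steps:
s(J, j) = -80 + j (s(J, j) = j + 20*(-4) = j - 80 = -80 + j)
h(v) = -27 - v (h(v) = -(27 + v) = -27 - v)
1/(h(-33) - 1/(s(201, 54) + 9676)) = 1/((-27 - 1*(-33)) - 1/((-80 + 54) + 9676)) = 1/((-27 + 33) - 1/(-26 + 9676)) = 1/(6 - 1/9650) = 1/(57899/9650) = 9650/57899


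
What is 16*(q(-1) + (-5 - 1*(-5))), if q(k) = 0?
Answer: 0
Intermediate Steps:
16*(q(-1) + (-5 - 1*(-5))) = 16*(0 + (-5 - 1*(-5))) = 16*(0 + (-5 + 5)) = 16*(0 + 0) = 16*0 = 0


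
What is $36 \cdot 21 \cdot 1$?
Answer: $756$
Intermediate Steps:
$36 \cdot 21 \cdot 1 = 756 \cdot 1 = 756$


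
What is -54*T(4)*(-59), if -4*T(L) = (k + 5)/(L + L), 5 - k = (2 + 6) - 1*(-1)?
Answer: -1593/16 ≈ -99.563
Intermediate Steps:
k = -4 (k = 5 - ((2 + 6) - 1*(-1)) = 5 - (8 + 1) = 5 - 1*9 = 5 - 9 = -4)
T(L) = -1/(8*L) (T(L) = -(-4 + 5)/(4*(L + L)) = -1/(4*(2*L)) = -1/(2*L)/4 = -1/(8*L))
-54*T(4)*(-59) = -(-27)/(4*4)*(-59) = -54*(-1/32)*(-59) = (27/16)*(-59) = -1593/16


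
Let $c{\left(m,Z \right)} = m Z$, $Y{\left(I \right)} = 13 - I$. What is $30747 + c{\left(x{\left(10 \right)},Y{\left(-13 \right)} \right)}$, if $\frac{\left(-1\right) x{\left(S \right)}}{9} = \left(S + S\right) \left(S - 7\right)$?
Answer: $16707$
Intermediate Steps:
$x{\left(S \right)} = - 18 S \left(-7 + S\right)$ ($x{\left(S \right)} = - 9 \left(S + S\right) \left(S - 7\right) = - 9 \cdot 2 S \left(-7 + S\right) = - 18 S \left(-7 + S\right)$)
$c{\left(m,Z \right)} = Z m$
$30747 + c{\left(x{\left(10 \right)},Y{\left(-13 \right)} \right)} = 30747 + \left(13 - -13\right) 18 \cdot 10 \left(7 - 10\right) = 30747 + \left(13 + 13\right) 18 \cdot 10 \left(7 - 10\right) = 30747 + 26 \cdot 18 \cdot 10 \left(-3\right) = 30747 + 26 \left(-540\right) = 30747 - 14040 = 16707$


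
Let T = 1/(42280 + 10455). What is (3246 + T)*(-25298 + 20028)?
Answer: -180421412794/10547 ≈ -1.7106e+7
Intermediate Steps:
T = 1/52735 ≈ 1.8963e-5
(3246 + T)*(-25298 + 20028) = (3246 + 1/52735)*(-25298 + 20028) = (171177811/52735)*(-5270) = -180421412794/10547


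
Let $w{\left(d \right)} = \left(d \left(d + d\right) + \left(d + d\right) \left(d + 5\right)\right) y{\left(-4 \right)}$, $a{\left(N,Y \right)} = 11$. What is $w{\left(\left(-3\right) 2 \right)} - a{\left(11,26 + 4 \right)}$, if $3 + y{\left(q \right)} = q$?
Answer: $-599$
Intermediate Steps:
$y{\left(q \right)} = -3 + q$
$w{\left(d \right)} = - 14 d^{2} - 14 d \left(5 + d\right)$ ($w{\left(d \right)} = \left(d \left(d + d\right) + \left(d + d\right) \left(d + 5\right)\right) \left(-3 - 4\right) = \left(d 2 d + 2 d \left(5 + d\right)\right) \left(-7\right) = \left(2 d^{2} + 2 d \left(5 + d\right)\right) \left(-7\right) = - 14 d^{2} - 14 d \left(5 + d\right)$)
$w{\left(\left(-3\right) 2 \right)} - a{\left(11,26 + 4 \right)} = - 14 \left(\left(-3\right) 2\right) \left(5 + 2 \left(\left(-3\right) 2\right)\right) - 11 = \left(-14\right) \left(-6\right) \left(5 + 2 \left(-6\right)\right) - 11 = \left(-14\right) \left(-6\right) \left(5 - 12\right) - 11 = \left(-14\right) \left(-6\right) \left(-7\right) - 11 = -588 - 11 = -599$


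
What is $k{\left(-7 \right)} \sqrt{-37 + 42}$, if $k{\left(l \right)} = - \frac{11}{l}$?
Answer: $\frac{11 \sqrt{5}}{7} \approx 3.5138$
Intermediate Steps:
$k{\left(-7 \right)} \sqrt{-37 + 42} = - \frac{11}{-7} \sqrt{-37 + 42} = \left(-11\right) \left(- \frac{1}{7}\right) \sqrt{5} = \frac{11 \sqrt{5}}{7}$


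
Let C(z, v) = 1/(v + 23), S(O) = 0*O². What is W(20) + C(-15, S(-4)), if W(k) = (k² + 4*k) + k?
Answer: 11501/23 ≈ 500.04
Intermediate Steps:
S(O) = 0
W(k) = k² + 5*k
C(z, v) = 1/(23 + v)
W(20) + C(-15, S(-4)) = 20*(5 + 20) + 1/(23 + 0) = 20*25 + 1/23 = 500 + 1/23 = 11501/23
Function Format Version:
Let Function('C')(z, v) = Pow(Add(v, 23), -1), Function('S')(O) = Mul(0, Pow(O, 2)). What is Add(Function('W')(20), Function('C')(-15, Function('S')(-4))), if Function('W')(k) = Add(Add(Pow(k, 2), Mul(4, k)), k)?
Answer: Rational(11501, 23) ≈ 500.04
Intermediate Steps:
Function('S')(O) = 0
Function('W')(k) = Add(Pow(k, 2), Mul(5, k))
Function('C')(z, v) = Pow(Add(23, v), -1)
Add(Function('W')(20), Function('C')(-15, Function('S')(-4))) = Add(Mul(20, Add(5, 20)), Pow(Add(23, 0), -1)) = Add(Mul(20, 25), Pow(23, -1)) = Add(500, Rational(1, 23)) = Rational(11501, 23)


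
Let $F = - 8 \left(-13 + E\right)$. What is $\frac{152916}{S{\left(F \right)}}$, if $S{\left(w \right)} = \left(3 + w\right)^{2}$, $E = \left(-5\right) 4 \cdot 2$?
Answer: $\frac{152916}{182329} \approx 0.83868$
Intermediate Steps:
$E = -40$ ($E = \left(-20\right) 2 = -40$)
$F = 424$ ($F = - 8 \left(-13 - 40\right) = \left(-8\right) \left(-53\right) = 424$)
$\frac{152916}{S{\left(F \right)}} = \frac{152916}{\left(3 + 424\right)^{2}} = \frac{152916}{427^{2}} = \frac{152916}{182329}$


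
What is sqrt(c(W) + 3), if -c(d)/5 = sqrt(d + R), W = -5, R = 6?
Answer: I*sqrt(2) ≈ 1.4142*I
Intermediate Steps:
c(d) = -5*sqrt(6 + d) (c(d) = -5*sqrt(d + 6) = -5*sqrt(6 + d))
sqrt(c(W) + 3) = sqrt(-5*sqrt(6 - 5) + 3) = sqrt(-5*sqrt(1) + 3) = sqrt(-5*1 + 3) = sqrt(-5 + 3) = sqrt(-2) = I*sqrt(2)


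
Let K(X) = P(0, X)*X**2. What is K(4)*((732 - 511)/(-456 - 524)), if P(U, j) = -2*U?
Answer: 0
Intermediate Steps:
K(X) = 0 (K(X) = (-2*0)*X**2 = 0*X**2 = 0)
K(4)*((732 - 511)/(-456 - 524)) = 0*((732 - 511)/(-456 - 524)) = 0*(221/(-980)) = 0*(221*(-1/980)) = 0*(-221/980) = 0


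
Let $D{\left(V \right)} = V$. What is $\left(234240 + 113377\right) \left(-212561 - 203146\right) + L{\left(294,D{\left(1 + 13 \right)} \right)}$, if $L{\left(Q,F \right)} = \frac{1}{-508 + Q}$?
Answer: $- \frac{30924459526867}{214} \approx -1.4451 \cdot 10^{11}$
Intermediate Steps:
$\left(234240 + 113377\right) \left(-212561 - 203146\right) + L{\left(294,D{\left(1 + 13 \right)} \right)} = \left(234240 + 113377\right) \left(-212561 - 203146\right) + \frac{1}{-508 + 294} = 347617 \left(-415707\right) + \frac{1}{-214} = -144506820219 - \frac{1}{214} = - \frac{30924459526867}{214}$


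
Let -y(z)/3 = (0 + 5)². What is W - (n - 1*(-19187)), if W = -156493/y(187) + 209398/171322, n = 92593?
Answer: -704725794202/6424575 ≈ -1.0969e+5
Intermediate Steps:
y(z) = -75 (y(z) = -3*(0 + 5)² = -3*5² = -3*25 = -75)
W = 13413199298/6424575 (W = -156493/(-75) + 209398/171322 = -156493*(-1/75) + 209398*(1/171322) = 156493/75 + 104699/85661 = 13413199298/6424575 ≈ 2087.8)
W - (n - 1*(-19187)) = 13413199298/6424575 - (92593 - 1*(-19187)) = 13413199298/6424575 - (92593 + 19187) = 13413199298/6424575 - 1*111780 = 13413199298/6424575 - 111780 = -704725794202/6424575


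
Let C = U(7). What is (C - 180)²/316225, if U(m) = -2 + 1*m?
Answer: 175/1807 ≈ 0.096846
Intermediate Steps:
U(m) = -2 + m
C = 5 (C = -2 + 7 = 5)
(C - 180)²/316225 = (5 - 180)²/316225 = (-175)²*(1/316225) = 30625*(1/316225) = 175/1807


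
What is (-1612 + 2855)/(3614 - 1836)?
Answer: 1243/1778 ≈ 0.69910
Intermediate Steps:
(-1612 + 2855)/(3614 - 1836) = 1243/1778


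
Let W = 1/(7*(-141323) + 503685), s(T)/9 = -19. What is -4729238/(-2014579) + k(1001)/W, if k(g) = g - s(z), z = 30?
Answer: -1146486976325450/2014579 ≈ -5.6910e+8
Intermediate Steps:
s(T) = -171 (s(T) = 9*(-19) = -171)
k(g) = 171 + g (k(g) = g - 1*(-171) = g + 171 = 171 + g)
W = -1/485576 (W = 1/(-989261 + 503685) = 1/(-485576) = -1/485576 ≈ -2.0594e-6)
-4729238/(-2014579) + k(1001)/W = -4729238/(-2014579) + (171 + 1001)/(-1/485576) = -4729238*(-1/2014579) + 1172*(-485576) = 4729238/2014579 - 569095072 = -1146486976325450/2014579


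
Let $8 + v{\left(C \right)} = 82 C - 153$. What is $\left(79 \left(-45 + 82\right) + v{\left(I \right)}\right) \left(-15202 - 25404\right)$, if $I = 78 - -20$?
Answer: $-438463588$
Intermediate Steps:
$I = 98$ ($I = 78 + 20 = 98$)
$v{\left(C \right)} = -161 + 82 C$ ($v{\left(C \right)} = -8 + \left(82 C - 153\right) = -8 + \left(-153 + 82 C\right) = -161 + 82 C$)
$\left(79 \left(-45 + 82\right) + v{\left(I \right)}\right) \left(-15202 - 25404\right) = \left(79 \left(-45 + 82\right) + \left(-161 + 82 \cdot 98\right)\right) \left(-15202 - 25404\right) = \left(79 \cdot 37 + \left(-161 + 8036\right)\right) \left(-40606\right) = \left(2923 + 7875\right) \left(-40606\right) = 10798 \left(-40606\right) = -438463588$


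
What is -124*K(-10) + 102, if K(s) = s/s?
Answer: -22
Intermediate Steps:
K(s) = 1
-124*K(-10) + 102 = -124*1 + 102 = -124 + 102 = -22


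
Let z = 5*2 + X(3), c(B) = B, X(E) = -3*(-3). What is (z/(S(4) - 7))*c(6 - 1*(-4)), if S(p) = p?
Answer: -190/3 ≈ -63.333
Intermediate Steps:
X(E) = 9
z = 19 (z = 5*2 + 9 = 10 + 9 = 19)
(z/(S(4) - 7))*c(6 - 1*(-4)) = (19/(4 - 7))*(6 - 1*(-4)) = (19/(-3))*(6 + 4) = -⅓*19*10 = -19/3*10 = -190/3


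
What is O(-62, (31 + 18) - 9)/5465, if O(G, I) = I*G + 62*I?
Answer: 0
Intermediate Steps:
O(G, I) = 62*I + G*I (O(G, I) = G*I + 62*I = 62*I + G*I)
O(-62, (31 + 18) - 9)/5465 = (((31 + 18) - 9)*(62 - 62))/5465 = ((49 - 9)*0)*(1/5465) = (40*0)*(1/5465) = 0*(1/5465) = 0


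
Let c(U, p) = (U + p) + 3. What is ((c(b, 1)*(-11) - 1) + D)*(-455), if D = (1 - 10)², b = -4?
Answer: -36400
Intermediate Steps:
c(U, p) = 3 + U + p
D = 81 (D = (-9)² = 81)
((c(b, 1)*(-11) - 1) + D)*(-455) = (((3 - 4 + 1)*(-11) - 1) + 81)*(-455) = ((0*(-11) - 1) + 81)*(-455) = ((0 - 1) + 81)*(-455) = (-1 + 81)*(-455) = 80*(-455) = -36400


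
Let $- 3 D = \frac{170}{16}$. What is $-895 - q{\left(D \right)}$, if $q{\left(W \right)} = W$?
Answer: $- \frac{21395}{24} \approx -891.46$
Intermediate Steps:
$D = - \frac{85}{24}$ ($D = - \frac{170 \cdot \frac{1}{16}}{3} = \left(- \frac{1}{3}\right) \frac{85}{8} = - \frac{85}{24} \approx -3.5417$)
$-895 - q{\left(D \right)} = -895 - - \frac{85}{24} = -895 + \frac{85}{24} = - \frac{21395}{24}$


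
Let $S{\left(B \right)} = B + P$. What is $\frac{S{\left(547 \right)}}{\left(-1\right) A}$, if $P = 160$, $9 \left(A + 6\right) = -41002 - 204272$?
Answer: $\frac{2121}{81776} \approx 0.025937$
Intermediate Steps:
$A = - \frac{81776}{3}$ ($A = -6 + \frac{-41002 - 204272}{9} = -6 + \frac{1}{9} \left(-245274\right) = -6 - \frac{81758}{3} = - \frac{81776}{3} \approx -27259.0$)
$S{\left(B \right)} = 160 + B$ ($S{\left(B \right)} = B + 160 = 160 + B$)
$\frac{S{\left(547 \right)}}{\left(-1\right) A} = \frac{160 + 547}{\left(-1\right) \left(- \frac{81776}{3}\right)} = \frac{707}{\frac{81776}{3}} = 707 \cdot \frac{3}{81776} = \frac{2121}{81776}$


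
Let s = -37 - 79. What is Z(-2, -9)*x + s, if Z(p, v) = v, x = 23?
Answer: -323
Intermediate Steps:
s = -116
Z(-2, -9)*x + s = -9*23 - 116 = -207 - 116 = -323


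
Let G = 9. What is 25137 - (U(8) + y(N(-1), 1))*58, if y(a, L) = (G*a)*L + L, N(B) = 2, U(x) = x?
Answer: 23571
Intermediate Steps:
y(a, L) = L + 9*L*a (y(a, L) = (9*a)*L + L = 9*L*a + L = L + 9*L*a)
25137 - (U(8) + y(N(-1), 1))*58 = 25137 - (8 + 1*(1 + 9*2))*58 = 25137 - (8 + 1*(1 + 18))*58 = 25137 - (8 + 1*19)*58 = 25137 - (8 + 19)*58 = 25137 - 27*58 = 25137 - 1*1566 = 25137 - 1566 = 23571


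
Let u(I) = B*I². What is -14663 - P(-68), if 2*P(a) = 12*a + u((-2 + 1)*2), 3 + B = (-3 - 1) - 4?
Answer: -14233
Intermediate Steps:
B = -11 (B = -3 + ((-3 - 1) - 4) = -3 + (-4 - 4) = -3 - 8 = -11)
u(I) = -11*I²
P(a) = -22 + 6*a (P(a) = (12*a - 11*4*(-2 + 1)²)/2 = (12*a - 11*(-1*2)²)/2 = (12*a - 11*(-2)²)/2 = (12*a - 11*4)/2 = (12*a - 44)/2 = (-44 + 12*a)/2 = -22 + 6*a)
-14663 - P(-68) = -14663 - (-22 + 6*(-68)) = -14663 - (-22 - 408) = -14663 - 1*(-430) = -14663 + 430 = -14233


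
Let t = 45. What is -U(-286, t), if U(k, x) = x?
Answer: -45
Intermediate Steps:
-U(-286, t) = -1*45 = -45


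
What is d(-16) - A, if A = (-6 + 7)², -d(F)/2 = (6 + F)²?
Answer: -201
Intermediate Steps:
d(F) = -2*(6 + F)²
A = 1 (A = 1² = 1)
d(-16) - A = -2*(6 - 16)² - 1*1 = -2*(-10)² - 1 = -2*100 - 1 = -200 - 1 = -201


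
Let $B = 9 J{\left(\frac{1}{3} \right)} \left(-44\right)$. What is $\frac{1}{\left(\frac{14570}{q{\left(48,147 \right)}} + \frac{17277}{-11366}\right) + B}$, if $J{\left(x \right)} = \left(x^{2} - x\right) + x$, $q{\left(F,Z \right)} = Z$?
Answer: $\frac{1670802}{89547613} \approx 0.018658$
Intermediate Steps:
$J{\left(x \right)} = x^{2}$
$B = -44$ ($B = 9 \left(\frac{1}{3}\right)^{2} \left(-44\right) = \frac{9}{9} \left(-44\right) = 9 \cdot \frac{1}{9} \left(-44\right) = 1 \left(-44\right) = -44$)
$\frac{1}{\left(\frac{14570}{q{\left(48,147 \right)}} + \frac{17277}{-11366}\right) + B} = \frac{1}{\left(\frac{14570}{147} + \frac{17277}{-11366}\right) - 44} = \frac{1}{\left(14570 \cdot \frac{1}{147} + 17277 \left(- \frac{1}{11366}\right)\right) - 44} = \frac{1}{\left(\frac{14570}{147} - \frac{17277}{11366}\right) - 44} = \frac{1}{\frac{163062901}{1670802} - 44} = \frac{1}{\frac{89547613}{1670802}} = \frac{1670802}{89547613}$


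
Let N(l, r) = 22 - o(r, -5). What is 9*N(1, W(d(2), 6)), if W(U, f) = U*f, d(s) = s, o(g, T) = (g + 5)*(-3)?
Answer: 657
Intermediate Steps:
o(g, T) = -15 - 3*g (o(g, T) = (5 + g)*(-3) = -15 - 3*g)
N(l, r) = 37 + 3*r (N(l, r) = 22 - (-15 - 3*r) = 22 + (15 + 3*r) = 37 + 3*r)
9*N(1, W(d(2), 6)) = 9*(37 + 3*(2*6)) = 9*(37 + 3*12) = 9*(37 + 36) = 9*73 = 657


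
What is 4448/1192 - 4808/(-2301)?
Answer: 1995748/342849 ≈ 5.8211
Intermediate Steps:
4448/1192 - 4808/(-2301) = 4448*(1/1192) - 4808*(-1/2301) = 556/149 + 4808/2301 = 1995748/342849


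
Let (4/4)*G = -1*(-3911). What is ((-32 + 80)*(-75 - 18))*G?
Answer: -17458704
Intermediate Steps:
G = 3911 (G = -1*(-3911) = 3911)
((-32 + 80)*(-75 - 18))*G = ((-32 + 80)*(-75 - 18))*3911 = (48*(-93))*3911 = -4464*3911 = -17458704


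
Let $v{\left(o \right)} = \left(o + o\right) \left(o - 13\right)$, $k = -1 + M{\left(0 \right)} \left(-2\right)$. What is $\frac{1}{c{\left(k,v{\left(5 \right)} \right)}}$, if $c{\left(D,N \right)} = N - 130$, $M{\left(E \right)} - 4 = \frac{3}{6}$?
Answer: $- \frac{1}{210} \approx -0.0047619$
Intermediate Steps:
$M{\left(E \right)} = \frac{9}{2}$ ($M{\left(E \right)} = 4 + \frac{3}{6} = 4 + 3 \cdot \frac{1}{6} = 4 + \frac{1}{2} = \frac{9}{2}$)
$k = -10$ ($k = -1 + \frac{9}{2} \left(-2\right) = -1 - 9 = -10$)
$v{\left(o \right)} = 2 o \left(-13 + o\right)$
$c{\left(D,N \right)} = -130 + N$
$\frac{1}{c{\left(k,v{\left(5 \right)} \right)}} = \frac{1}{-130 + 2 \cdot 5 \left(-13 + 5\right)} = \frac{1}{-130 + 2 \cdot 5 \left(-8\right)} = \frac{1}{-130 - 80} = \frac{1}{-210} = - \frac{1}{210}$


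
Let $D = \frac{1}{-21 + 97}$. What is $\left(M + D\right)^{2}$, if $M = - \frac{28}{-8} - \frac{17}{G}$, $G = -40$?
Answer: $\frac{8958049}{577600} \approx 15.509$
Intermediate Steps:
$M = \frac{157}{40}$ ($M = - \frac{28}{-8} - \frac{17}{-40} = \left(-28\right) \left(- \frac{1}{8}\right) - - \frac{17}{40} = \frac{7}{2} + \frac{17}{40} = \frac{157}{40} \approx 3.925$)
$D = \frac{1}{76} \approx 0.013158$
$\left(M + D\right)^{2} = \left(\frac{157}{40} + \frac{1}{76}\right)^{2} = \left(\frac{2993}{760}\right)^{2} = \frac{8958049}{577600}$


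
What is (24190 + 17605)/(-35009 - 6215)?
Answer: -41795/41224 ≈ -1.0139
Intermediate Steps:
(24190 + 17605)/(-35009 - 6215) = 41795/(-41224) = 41795*(-1/41224) = -41795/41224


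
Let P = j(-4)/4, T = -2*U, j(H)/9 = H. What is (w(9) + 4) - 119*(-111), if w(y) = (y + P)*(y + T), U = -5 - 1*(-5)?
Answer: 13213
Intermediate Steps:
U = 0 (U = -5 + 5 = 0)
j(H) = 9*H
T = 0 (T = -2*0 = 0)
P = -9 (P = (9*(-4))/4 = -36*¼ = -9)
w(y) = y*(-9 + y) (w(y) = (y - 9)*(y + 0) = (-9 + y)*y = y*(-9 + y))
(w(9) + 4) - 119*(-111) = (9*(-9 + 9) + 4) - 119*(-111) = (9*0 + 4) + 13209 = (0 + 4) + 13209 = 4 + 13209 = 13213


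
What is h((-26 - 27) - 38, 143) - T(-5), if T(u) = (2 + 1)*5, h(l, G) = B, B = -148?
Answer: -163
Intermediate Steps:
h(l, G) = -148
T(u) = 15 (T(u) = 3*5 = 15)
h((-26 - 27) - 38, 143) - T(-5) = -148 - 1*15 = -148 - 15 = -163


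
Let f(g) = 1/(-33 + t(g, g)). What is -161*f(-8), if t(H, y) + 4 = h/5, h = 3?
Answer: 115/26 ≈ 4.4231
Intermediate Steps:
t(H, y) = -17/5 (t(H, y) = -4 + 3/5 = -4 + 3*(⅕) = -4 + ⅗ = -17/5)
f(g) = -5/182 (f(g) = 1/(-33 - 17/5) = 1/(-182/5) = -5/182)
-161*f(-8) = -161*(-5/182) = 115/26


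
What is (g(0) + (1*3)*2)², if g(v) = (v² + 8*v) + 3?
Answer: 81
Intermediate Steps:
g(v) = 3 + v² + 8*v
(g(0) + (1*3)*2)² = ((3 + 0² + 8*0) + (1*3)*2)² = ((3 + 0 + 0) + 3*2)² = (3 + 6)² = 9² = 81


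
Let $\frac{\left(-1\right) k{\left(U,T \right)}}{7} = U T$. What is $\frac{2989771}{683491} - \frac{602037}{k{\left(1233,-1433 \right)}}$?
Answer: $\frac{4062963063974}{939285456277} \approx 4.3256$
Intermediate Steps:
$k{\left(U,T \right)} = - 7 T U$ ($k{\left(U,T \right)} = - 7 U T = - 7 T U$)
$\frac{2989771}{683491} - \frac{602037}{k{\left(1233,-1433 \right)}} = \frac{2989771}{683491} - \frac{602037}{\left(-7\right) \left(-1433\right) 1233} = 2989771 \cdot \frac{1}{683491} - \frac{602037}{12368223} = \frac{2989771}{683491} - \frac{66893}{1374247} = \frac{4062963063974}{939285456277}$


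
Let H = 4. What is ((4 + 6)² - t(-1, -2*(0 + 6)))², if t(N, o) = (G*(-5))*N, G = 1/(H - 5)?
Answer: 11025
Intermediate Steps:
G = -1 (G = 1/(4 - 5) = 1/(-1) = -1)
t(N, o) = 5*N (t(N, o) = (-1*(-5))*N = 5*N)
((4 + 6)² - t(-1, -2*(0 + 6)))² = ((4 + 6)² - 5*(-1))² = (10² - 1*(-5))² = (100 + 5)² = 105² = 11025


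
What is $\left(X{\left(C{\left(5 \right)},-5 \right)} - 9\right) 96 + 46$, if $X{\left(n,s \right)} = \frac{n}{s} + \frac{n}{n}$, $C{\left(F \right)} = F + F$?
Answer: $-914$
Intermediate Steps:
$C{\left(F \right)} = 2 F$
$X{\left(n,s \right)} = 1 + \frac{n}{s}$ ($X{\left(n,s \right)} = \frac{n}{s} + 1 = 1 + \frac{n}{s}$)
$\left(X{\left(C{\left(5 \right)},-5 \right)} - 9\right) 96 + 46 = \left(\frac{2 \cdot 5 - 5}{-5} - 9\right) 96 + 46 = \left(- \frac{10 - 5}{5} - 9\right) 96 + 46 = \left(\left(- \frac{1}{5}\right) 5 - 9\right) 96 + 46 = \left(-1 - 9\right) 96 + 46 = \left(-10\right) 96 + 46 = -960 + 46 = -914$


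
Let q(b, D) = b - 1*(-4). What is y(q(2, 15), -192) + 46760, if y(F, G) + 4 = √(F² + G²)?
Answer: 46756 + 30*√41 ≈ 46948.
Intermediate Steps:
q(b, D) = 4 + b (q(b, D) = b + 4 = 4 + b)
y(F, G) = -4 + √(F² + G²)
y(q(2, 15), -192) + 46760 = (-4 + √((4 + 2)² + (-192)²)) + 46760 = (-4 + √(6² + 36864)) + 46760 = (-4 + √(36 + 36864)) + 46760 = (-4 + √36900) + 46760 = (-4 + 30*√41) + 46760 = 46756 + 30*√41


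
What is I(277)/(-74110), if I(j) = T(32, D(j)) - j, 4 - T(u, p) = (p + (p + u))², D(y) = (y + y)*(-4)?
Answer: 19360273/74110 ≈ 261.24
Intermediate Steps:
D(y) = -8*y (D(y) = (2*y)*(-4) = -8*y)
T(u, p) = 4 - (u + 2*p)² (T(u, p) = 4 - (p + (p + u))² = 4 - (u + 2*p)²)
I(j) = 4 - j - (32 - 16*j)² (I(j) = (4 - (32 + 2*(-8*j))²) - j = (4 - (32 - 16*j)²) - j = 4 - j - (32 - 16*j)²)
I(277)/(-74110) = (4 - 1*277 - 256*(-2 + 277)²)/(-74110) = (4 - 277 - 256*275²)*(-1/74110) = (4 - 277 - 256*75625)*(-1/74110) = (4 - 277 - 19360000)*(-1/74110) = -19360273*(-1/74110) = 19360273/74110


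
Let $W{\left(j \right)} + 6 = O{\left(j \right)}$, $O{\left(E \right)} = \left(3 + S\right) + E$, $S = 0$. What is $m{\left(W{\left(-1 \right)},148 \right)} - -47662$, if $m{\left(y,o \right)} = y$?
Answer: $47658$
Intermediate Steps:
$O{\left(E \right)} = 3 + E$ ($O{\left(E \right)} = \left(3 + 0\right) + E = 3 + E$)
$W{\left(j \right)} = -3 + j$ ($W{\left(j \right)} = -6 + \left(3 + j\right) = -3 + j$)
$m{\left(W{\left(-1 \right)},148 \right)} - -47662 = \left(-3 - 1\right) - -47662 = -4 + 47662 = 47658$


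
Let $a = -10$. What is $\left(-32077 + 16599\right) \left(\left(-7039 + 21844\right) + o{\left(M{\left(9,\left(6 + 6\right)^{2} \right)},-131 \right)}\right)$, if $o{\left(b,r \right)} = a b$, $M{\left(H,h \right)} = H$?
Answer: $-227758770$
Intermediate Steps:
$o{\left(b,r \right)} = - 10 b$
$\left(-32077 + 16599\right) \left(\left(-7039 + 21844\right) + o{\left(M{\left(9,\left(6 + 6\right)^{2} \right)},-131 \right)}\right) = \left(-32077 + 16599\right) \left(\left(-7039 + 21844\right) - 90\right) = - 15478 \left(14805 - 90\right) = \left(-15478\right) 14715 = -227758770$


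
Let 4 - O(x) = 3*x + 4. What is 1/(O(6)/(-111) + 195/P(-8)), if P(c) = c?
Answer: -296/7167 ≈ -0.041300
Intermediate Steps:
O(x) = -3*x (O(x) = 4 - (3*x + 4) = 4 - (4 + 3*x) = 4 + (-4 - 3*x) = -3*x)
1/(O(6)/(-111) + 195/P(-8)) = 1/(-3*6/(-111) + 195/(-8)) = 1/(-18*(-1/111) + 195*(-⅛)) = 1/(6/37 - 195/8) = 1/(-7167/296) = -296/7167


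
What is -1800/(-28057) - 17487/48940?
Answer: -402540759/1373109580 ≈ -0.29316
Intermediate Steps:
-1800/(-28057) - 17487/48940 = -1800*(-1/28057) - 17487*1/48940 = 1800/28057 - 17487/48940 = -402540759/1373109580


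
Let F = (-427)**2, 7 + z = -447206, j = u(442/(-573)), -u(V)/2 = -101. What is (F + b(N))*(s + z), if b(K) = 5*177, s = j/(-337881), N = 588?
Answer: -27684510403497970/337881 ≈ -8.1936e+10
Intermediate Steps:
u(V) = 202 (u(V) = -2*(-101) = 202)
j = 202
z = -447213 (z = -7 - 447206 = -447213)
F = 182329
s = -202/337881 (s = 202/(-337881) = 202*(-1/337881) = -202/337881 ≈ -0.00059784)
b(K) = 885
(F + b(N))*(s + z) = (182329 + 885)*(-202/337881 - 447213) = 183214*(-151104775855/337881) = -27684510403497970/337881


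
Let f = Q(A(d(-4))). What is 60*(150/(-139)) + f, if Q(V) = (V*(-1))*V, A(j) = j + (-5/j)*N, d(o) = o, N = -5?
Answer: -377659/2224 ≈ -169.81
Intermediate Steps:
A(j) = j + 25/j (A(j) = j - 5/j*(-5) = j + 25/j)
Q(V) = -V² (Q(V) = (-V)*V = -V²)
f = -1681/16 (f = -(-4 + 25/(-4))² = -(-4 + 25*(-¼))² = -(-4 - 25/4)² = -(-41/4)² = -1*1681/16 = -1681/16 ≈ -105.06)
60*(150/(-139)) + f = 60*(150/(-139)) - 1681/16 = 60*(150*(-1/139)) - 1681/16 = 60*(-150/139) - 1681/16 = -9000/139 - 1681/16 = -377659/2224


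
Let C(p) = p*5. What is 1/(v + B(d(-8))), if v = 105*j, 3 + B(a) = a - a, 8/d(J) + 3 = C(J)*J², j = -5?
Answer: -1/528 ≈ -0.0018939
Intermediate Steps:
C(p) = 5*p
d(J) = 8/(-3 + 5*J³) (d(J) = 8/(-3 + (5*J)*J²) = 8/(-3 + 5*J³))
B(a) = -3 (B(a) = -3 + (a - a) = -3 + 0 = -3)
v = -525 (v = 105*(-5) = -525)
1/(v + B(d(-8))) = 1/(-525 - 3) = 1/(-528) = -1/528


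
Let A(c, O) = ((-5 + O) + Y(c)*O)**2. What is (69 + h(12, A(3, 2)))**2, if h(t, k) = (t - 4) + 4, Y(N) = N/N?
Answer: 6561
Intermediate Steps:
Y(N) = 1
A(c, O) = (-5 + 2*O)**2 (A(c, O) = ((-5 + O) + 1*O)**2 = ((-5 + O) + O)**2 = (-5 + 2*O)**2)
h(t, k) = t (h(t, k) = (-4 + t) + 4 = t)
(69 + h(12, A(3, 2)))**2 = (69 + 12)**2 = 81**2 = 6561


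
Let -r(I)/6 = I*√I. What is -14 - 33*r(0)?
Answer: -14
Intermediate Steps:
r(I) = -6*I^(3/2) (r(I) = -6*I*√I = -6*I^(3/2))
-14 - 33*r(0) = -14 - (-198)*0^(3/2) = -14 - (-198)*0 = -14 - 33*0 = -14 + 0 = -14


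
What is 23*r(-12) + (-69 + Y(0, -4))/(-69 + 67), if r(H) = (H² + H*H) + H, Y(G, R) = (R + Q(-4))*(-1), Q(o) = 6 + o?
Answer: 12763/2 ≈ 6381.5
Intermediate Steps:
Y(G, R) = -2 - R (Y(G, R) = (R + (6 - 4))*(-1) = (R + 2)*(-1) = (2 + R)*(-1) = -2 - R)
r(H) = H + 2*H² (r(H) = (H² + H²) + H = 2*H² + H = H + 2*H²)
23*r(-12) + (-69 + Y(0, -4))/(-69 + 67) = 23*(-12*(1 + 2*(-12))) + (-69 + (-2 - 1*(-4)))/(-69 + 67) = 23*(-12*(1 - 24)) + (-69 + (-2 + 4))/(-2) = 23*(-12*(-23)) + (-69 + 2)*(-½) = 23*276 - 67*(-½) = 6348 + 67/2 = 12763/2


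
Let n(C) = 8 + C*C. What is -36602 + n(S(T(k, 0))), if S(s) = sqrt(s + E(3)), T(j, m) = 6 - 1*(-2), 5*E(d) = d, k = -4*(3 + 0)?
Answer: -182927/5 ≈ -36585.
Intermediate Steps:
k = -12 (k = -4*3 = -12)
E(d) = d/5
T(j, m) = 8 (T(j, m) = 6 + 2 = 8)
S(s) = sqrt(3/5 + s) (S(s) = sqrt(s + (1/5)*3) = sqrt(s + 3/5) = sqrt(3/5 + s))
n(C) = 8 + C**2
-36602 + n(S(T(k, 0))) = -36602 + (8 + (sqrt(15 + 25*8)/5)**2) = -36602 + (8 + (sqrt(15 + 200)/5)**2) = -36602 + (8 + (sqrt(215)/5)**2) = -36602 + (8 + 43/5) = -36602 + 83/5 = -182927/5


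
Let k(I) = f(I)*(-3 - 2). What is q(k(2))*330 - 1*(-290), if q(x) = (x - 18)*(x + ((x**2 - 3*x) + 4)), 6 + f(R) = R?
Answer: 240530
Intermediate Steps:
f(R) = -6 + R
k(I) = 30 - 5*I (k(I) = (-6 + I)*(-3 - 2) = (-6 + I)*(-5) = 30 - 5*I)
q(x) = (-18 + x)*(4 + x**2 - 2*x) (q(x) = (-18 + x)*(x + (4 + x**2 - 3*x)) = (-18 + x)*(4 + x**2 - 2*x))
q(k(2))*330 - 1*(-290) = (-72 + (30 - 5*2)**3 - 20*(30 - 5*2)**2 + 40*(30 - 5*2))*330 - 1*(-290) = (-72 + (30 - 10)**3 - 20*(30 - 10)**2 + 40*(30 - 10))*330 + 290 = (-72 + 20**3 - 20*20**2 + 40*20)*330 + 290 = (-72 + 8000 - 20*400 + 800)*330 + 290 = (-72 + 8000 - 8000 + 800)*330 + 290 = 728*330 + 290 = 240240 + 290 = 240530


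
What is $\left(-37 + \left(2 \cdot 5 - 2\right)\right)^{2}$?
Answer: $841$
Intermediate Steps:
$\left(-37 + \left(2 \cdot 5 - 2\right)\right)^{2} = \left(-37 + \left(10 - 2\right)\right)^{2} = \left(-37 + 8\right)^{2} = \left(-29\right)^{2} = 841$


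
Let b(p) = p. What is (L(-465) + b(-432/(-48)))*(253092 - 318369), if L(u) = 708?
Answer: -46803609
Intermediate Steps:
(L(-465) + b(-432/(-48)))*(253092 - 318369) = (708 - 432/(-48))*(253092 - 318369) = (708 - 432*(-1/48))*(-65277) = (708 + 9)*(-65277) = 717*(-65277) = -46803609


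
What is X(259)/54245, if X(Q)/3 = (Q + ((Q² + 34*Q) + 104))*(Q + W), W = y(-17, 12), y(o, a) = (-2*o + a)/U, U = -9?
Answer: 34846250/32547 ≈ 1070.6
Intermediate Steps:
y(o, a) = -a/9 + 2*o/9 (y(o, a) = (-2*o + a)/(-9) = (a - 2*o)*(-⅑) = -a/9 + 2*o/9)
W = -46/9 (W = -⅑*12 + (2/9)*(-17) = -4/3 - 34/9 = -46/9 ≈ -5.1111)
X(Q) = 3*(-46/9 + Q)*(104 + Q² + 35*Q) (X(Q) = 3*((Q + ((Q² + 34*Q) + 104))*(Q - 46/9)) = 3*((Q + (104 + Q² + 34*Q))*(-46/9 + Q)) = 3*((104 + Q² + 35*Q)*(-46/9 + Q)) = 3*((-46/9 + Q)*(104 + Q² + 35*Q)) = 3*(-46/9 + Q)*(104 + Q² + 35*Q))
X(259)/54245 = (-4784/3 + 3*259³ - 674/3*259 + (269/3)*259²)/54245 = (-4784/3 + 3*17373979 - 174566/3 + (269/3)*67081)*(1/54245) = (-4784/3 + 52121937 - 174566/3 + 18044789/3)*(1/54245) = (174231250/3)*(1/54245) = 34846250/32547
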